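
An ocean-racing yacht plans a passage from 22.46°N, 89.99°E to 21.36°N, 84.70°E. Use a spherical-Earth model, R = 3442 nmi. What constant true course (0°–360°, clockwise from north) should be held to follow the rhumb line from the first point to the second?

257.4°

Meridional parts: M(φ₁)=+0.4024, M(φ₂)=+0.3818 → ΔM = -0.0207;  Δλ = -0.0923 rad
tan C = Δλ / ΔM = +4.4616 → C = 257.37°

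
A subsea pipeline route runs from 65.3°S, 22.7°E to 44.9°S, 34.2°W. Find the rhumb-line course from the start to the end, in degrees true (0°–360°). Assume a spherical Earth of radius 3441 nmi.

302.8°

Δψ = ln[tan(π/4+φ₂/2)/tan(π/4+φ₁/2)] = +0.6400
Δλ = -0.9931 rad (taken the short way round)
course = atan2(Δλ, Δψ) = 302.80°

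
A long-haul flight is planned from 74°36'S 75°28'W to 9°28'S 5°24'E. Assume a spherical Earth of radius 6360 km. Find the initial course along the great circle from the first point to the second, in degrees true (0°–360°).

83.7°

N = sin Δλ·cos φ₂ = +0.9739;  D = cos φ₁ sin φ₂ − sin φ₁ cos φ₂ cos Δλ = +0.1073
initial course = atan2(N, D) = 83.71°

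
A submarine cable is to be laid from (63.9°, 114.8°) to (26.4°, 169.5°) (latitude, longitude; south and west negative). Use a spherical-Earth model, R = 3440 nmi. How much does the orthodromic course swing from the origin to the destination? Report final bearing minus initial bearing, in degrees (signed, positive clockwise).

+42.3°

At departure: θ₁ = atan2(sin Δλ cos φ₂, cos φ₁ sin φ₂ − sin φ₁ cos φ₂ cos Δλ) = 110.22°
At arrival: θ₂ = atan2(sin Δλ cos φ₁, −cos φ₂ sin φ₁ + sin φ₂ cos φ₁ cos Δλ) = 152.55°
Δθ = θ₂ − θ₁ = +42.3°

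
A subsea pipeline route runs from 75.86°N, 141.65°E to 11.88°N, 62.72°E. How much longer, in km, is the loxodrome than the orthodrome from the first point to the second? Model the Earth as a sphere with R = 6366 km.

395 km

Great circle: cos σ = sin φ₁ sin φ₂ + cos φ₁ cos φ₂ cos Δλ,  σ = 1.3227 rad → d_gc = 8420.5 km
Rhumb line: Δψ = -1.8784, q = Δφ/Δψ = 0.5945, d_rh = R√(Δφ²+q²Δλ²) = 8815.4 km
Excess = 8815.4 − 8420.5 = 394.9 ≈ 395 km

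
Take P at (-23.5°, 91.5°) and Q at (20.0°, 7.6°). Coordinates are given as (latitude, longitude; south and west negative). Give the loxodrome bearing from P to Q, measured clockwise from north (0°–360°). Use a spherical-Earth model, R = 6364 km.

Δψ = ln[tan(π/4+φ₂/2)/tan(π/4+φ₁/2)] = +0.7785
Δλ = -1.4643 rad (taken the short way round)
course = atan2(Δλ, Δψ) = 298.00°

298.0°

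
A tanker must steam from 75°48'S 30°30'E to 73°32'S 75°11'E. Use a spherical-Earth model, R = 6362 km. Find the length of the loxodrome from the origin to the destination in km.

1334 km

Rhumb course C = atan2(Δλ, Δψ) with Δψ = ln[tan(π/4+φ₂/2)/tan(π/4+φ₁/2)] = +0.1499, Δλ = +0.7799 → C = 79.12°
d = R·|Δφ| / |cos C| = 6362·0.03956 / 0.18873 = 1334 km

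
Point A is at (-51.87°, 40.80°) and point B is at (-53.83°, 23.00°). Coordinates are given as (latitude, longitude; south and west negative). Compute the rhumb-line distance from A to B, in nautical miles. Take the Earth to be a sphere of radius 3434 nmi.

655 nmi

Δψ = ln[tan(π/4+φ₂/2)/tan(π/4+φ₁/2)] = -0.0567;  Δφ = -0.0342 rad,  Δλ = -0.3107 rad
q = Δφ/Δψ = 0.6038
d = R·√(Δφ² + q²Δλ²) = 3434·0.19067 = 655 nmi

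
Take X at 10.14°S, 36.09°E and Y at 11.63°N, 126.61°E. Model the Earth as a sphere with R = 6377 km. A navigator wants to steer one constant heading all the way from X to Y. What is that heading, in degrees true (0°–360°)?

Δψ = ln[tan(π/4+φ₂/2)/tan(π/4+φ₁/2)] = +0.3823
Δλ = +1.5799 rad (taken the short way round)
course = atan2(Δλ, Δψ) = 76.40°

76.4°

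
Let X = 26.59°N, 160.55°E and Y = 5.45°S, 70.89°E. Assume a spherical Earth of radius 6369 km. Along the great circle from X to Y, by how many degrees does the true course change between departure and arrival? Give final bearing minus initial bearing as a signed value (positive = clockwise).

At departure: θ₁ = atan2(sin Δλ cos φ₂, cos φ₁ sin φ₂ − sin φ₁ cos φ₂ cos Δλ) = 264.97°
At arrival: θ₂ = atan2(sin Δλ cos φ₁, −cos φ₂ sin φ₁ + sin φ₂ cos φ₁ cos Δλ) = 243.49°
Δθ = θ₂ − θ₁ = -21.5°

-21.5°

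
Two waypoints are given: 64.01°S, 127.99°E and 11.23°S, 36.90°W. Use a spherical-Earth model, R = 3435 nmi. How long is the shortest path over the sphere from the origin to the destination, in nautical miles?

6228 nmi

Haversine: a = sin²(Δφ/2)+cos φ₁ cos φ₂ sin²(Δλ/2) = 0.61996;  σ = 2·atan2(√a,√(1−a))
σ = 103.881° → d = Rσ = 3435·1.81307 = 6228 nmi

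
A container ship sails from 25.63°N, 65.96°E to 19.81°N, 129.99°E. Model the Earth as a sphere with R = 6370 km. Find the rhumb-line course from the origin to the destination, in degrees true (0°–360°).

Meridional parts: M(φ₁)=+0.4630, M(φ₂)=+0.3529 → ΔM = -0.1102;  Δλ = +1.1175 rad
tan C = Δλ / ΔM = -10.1421 → C = 95.63°

95.6°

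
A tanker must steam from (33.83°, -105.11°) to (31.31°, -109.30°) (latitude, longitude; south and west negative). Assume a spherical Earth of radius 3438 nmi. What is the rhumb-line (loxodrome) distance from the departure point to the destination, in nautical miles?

260 nmi

Δψ = ln[tan(π/4+φ₂/2)/tan(π/4+φ₁/2)] = -0.0522;  Δφ = -0.0440 rad,  Δλ = -0.0731 rad
q = Δφ/Δψ = 0.8426
d = R·√(Δφ² + q²Δλ²) = 3438·0.07571 = 260 nmi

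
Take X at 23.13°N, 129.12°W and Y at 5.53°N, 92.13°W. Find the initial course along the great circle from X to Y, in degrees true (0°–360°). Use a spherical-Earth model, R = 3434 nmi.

N = sin Δλ·cos φ₂ = +0.5989;  D = cos φ₁ sin φ₂ − sin φ₁ cos φ₂ cos Δλ = -0.2237
initial course = atan2(N, D) = 110.48°

110.5°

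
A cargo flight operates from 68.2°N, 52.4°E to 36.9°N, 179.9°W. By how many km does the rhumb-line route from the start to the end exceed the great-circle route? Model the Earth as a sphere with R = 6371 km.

1296 km

Great circle: cos σ = sin φ₁ sin φ₂ + cos φ₁ cos φ₂ cos Δλ,  σ = 1.1855 rad → d_gc = 7552.6 km
Rhumb line: Δψ = -0.9535, q = Δφ/Δψ = 0.5729, d_rh = R√(Δφ²+q²Δλ²) = 8848.6 km
Excess = 8848.6 − 7552.6 = 1296.0 ≈ 1296 km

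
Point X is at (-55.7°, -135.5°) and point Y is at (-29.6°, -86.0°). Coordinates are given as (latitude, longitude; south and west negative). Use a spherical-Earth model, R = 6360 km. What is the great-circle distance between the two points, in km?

4820 km

cos σ = sin φ₁ sin φ₂ + cos φ₁ cos φ₂ cos Δλ
      = sin(-55.70°)sin(-29.60°) + cos(-55.70°)cos(-29.60°)cos(49.50°) = 0.7263
σ = 43.426° → d = Rσ = 6360·0.75793 = 4820 km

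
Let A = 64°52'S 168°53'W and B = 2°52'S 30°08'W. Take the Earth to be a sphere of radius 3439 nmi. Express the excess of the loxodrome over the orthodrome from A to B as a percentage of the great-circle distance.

13.9%

Great circle: σ = 1.8480 rad → d_gc = Rσ = 6355.2 nmi
Rhumb: Δφ = +1.0821, Δλ = +2.4216, Δψ = +1.4509, q = Δφ/Δψ = 0.7458 → d_rh = R√(Δφ²+q²Δλ²) = 7240.6 nmi
Excess = (7240.6 − 6355.2) / 6355.2 = 885.4 / 6355.2 = 13.93% ≈ 13.9%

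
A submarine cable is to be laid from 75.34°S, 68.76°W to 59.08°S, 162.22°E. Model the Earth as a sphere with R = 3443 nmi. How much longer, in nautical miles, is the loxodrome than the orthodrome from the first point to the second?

537 nmi

Great circle: cos σ = sin φ₁ sin φ₂ + cos φ₁ cos φ₂ cos Δλ,  σ = 0.7256 rad → d_gc = 2498.34 nmi
Rhumb line: Δψ = +0.7655, q = Δφ/Δψ = 0.3707, d_rh = R√(Δφ²+q²Δλ²) = 3035.81 nmi
Excess = 3035.81 − 2498.34 = 537.47 ≈ 537 nmi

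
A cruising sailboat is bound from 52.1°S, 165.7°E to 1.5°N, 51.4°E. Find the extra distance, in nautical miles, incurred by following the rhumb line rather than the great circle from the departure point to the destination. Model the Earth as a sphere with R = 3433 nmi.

Great circle: cos σ = sin φ₁ sin φ₂ + cos φ₁ cos φ₂ cos Δλ,  σ = 1.8477 rad → d_gc = 6343.1 nmi
Rhumb line: Δψ = +1.0952, q = Δφ/Δψ = 0.8542, d_rh = R√(Δφ²+q²Δλ²) = 6673.5 nmi
Excess = 6673.5 − 6343.1 = 330.4 ≈ 330 nmi

330 nmi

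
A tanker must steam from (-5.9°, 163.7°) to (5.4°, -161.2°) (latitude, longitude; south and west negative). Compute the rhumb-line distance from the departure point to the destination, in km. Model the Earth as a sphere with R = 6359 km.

4086 km

Δψ = ln[tan(π/4+φ₂/2)/tan(π/4+φ₁/2)] = +0.1975;  Δφ = +0.1972 rad,  Δλ = +0.6126 rad
q = Δφ/Δψ = 0.9984
d = R·√(Δφ² + q²Δλ²) = 6359·0.64262 = 4086 km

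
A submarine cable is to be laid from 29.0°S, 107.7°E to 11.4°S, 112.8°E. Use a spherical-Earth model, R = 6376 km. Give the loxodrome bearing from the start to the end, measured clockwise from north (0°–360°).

15.1°

Meridional parts: M(φ₁)=-0.5293, M(φ₂)=-0.2003 → ΔM = +0.3290;  Δλ = +0.0890 rad
tan C = Δλ / ΔM = +0.2706 → C = 15.14°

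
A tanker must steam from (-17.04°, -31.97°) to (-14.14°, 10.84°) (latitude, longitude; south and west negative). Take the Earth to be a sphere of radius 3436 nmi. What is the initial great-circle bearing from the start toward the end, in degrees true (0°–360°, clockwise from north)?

92.2°

θ = atan2( sin Δλ·cos φ₂ ,  cos φ₁ sin φ₂ − sin φ₁ cos φ₂ cos Δλ )
  = atan2(+0.6590, -0.0251) = 92.18°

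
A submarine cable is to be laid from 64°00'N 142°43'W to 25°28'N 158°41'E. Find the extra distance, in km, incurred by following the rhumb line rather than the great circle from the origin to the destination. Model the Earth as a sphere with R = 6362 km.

Great circle: cos σ = sin φ₁ sin φ₂ + cos φ₁ cos φ₂ cos Δλ,  σ = 0.9364 rad → d_gc = 5957.5 km
Rhumb line: Δψ = -1.0060, q = Δφ/Δψ = 0.6685, d_rh = R√(Δφ²+q²Δλ²) = 6101.5 km
Excess = 6101.5 − 5957.5 = 144.0 ≈ 144 km

144 km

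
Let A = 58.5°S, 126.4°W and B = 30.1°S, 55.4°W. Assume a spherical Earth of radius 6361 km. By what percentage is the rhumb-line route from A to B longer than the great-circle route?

Great circle: σ = 0.9585 rad → d_gc = Rσ = 6096.8 km
Rhumb: Δφ = +0.4957, Δλ = +1.2392, Δψ = +0.7144, q = Δφ/Δψ = 0.6938 → d_rh = R√(Δφ²+q²Δλ²) = 6312.7 km
Excess = (6312.7 − 6096.8) / 6096.8 = 215.9 / 6096.8 = 3.54% ≈ 3.5%

3.5%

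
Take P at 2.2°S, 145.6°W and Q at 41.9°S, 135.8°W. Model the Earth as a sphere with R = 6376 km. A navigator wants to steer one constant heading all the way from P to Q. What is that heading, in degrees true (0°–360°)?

167.5°

Δψ = ln[tan(π/4+φ₂/2)/tan(π/4+φ₁/2)] = -0.7684
Δλ = +0.1710 rad (taken the short way round)
course = atan2(Δλ, Δψ) = 167.45°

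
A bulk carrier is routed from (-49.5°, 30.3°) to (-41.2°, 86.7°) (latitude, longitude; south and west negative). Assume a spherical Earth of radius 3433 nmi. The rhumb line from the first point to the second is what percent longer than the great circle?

2.2%

Great circle: σ = 0.6899 rad → d_gc = Rσ = 2368.5 nmi
Rhumb: Δφ = +0.1449, Δλ = +0.9844, Δψ = +0.2067, q = Δφ/Δψ = 0.7009 → d_rh = R√(Δφ²+q²Δλ²) = 2420.2 nmi
Excess = (2420.2 − 2368.5) / 2368.5 = 51.7 / 2368.5 = 2.18% ≈ 2.2%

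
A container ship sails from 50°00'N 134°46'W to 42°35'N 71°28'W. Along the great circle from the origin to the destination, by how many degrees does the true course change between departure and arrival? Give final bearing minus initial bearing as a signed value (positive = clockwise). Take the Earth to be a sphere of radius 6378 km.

Initial bearing θ₁ = atan2(sin Δλ cos φ₂, cos φ₁ sin φ₂ − sin φ₁ cos φ₂ cos Δλ) = 74.57°
Final bearing θ₂ = (initial bearing from the destination back to the start) + 180° = 122.70°
Δθ = θ₂ − θ₁ = +48.1°

+48.1°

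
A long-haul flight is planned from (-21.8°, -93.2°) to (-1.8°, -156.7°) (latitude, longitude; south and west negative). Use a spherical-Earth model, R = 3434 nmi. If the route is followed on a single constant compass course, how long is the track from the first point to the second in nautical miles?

Δψ = ln[tan(π/4+φ₂/2)/tan(π/4+φ₁/2)] = +0.3586;  Δφ = +0.3491 rad,  Δλ = -1.1083 rad
q = Δφ/Δψ = 0.9734
d = R·√(Δφ² + q²Δλ²) = 3434·1.13392 = 3894 nmi

3894 nmi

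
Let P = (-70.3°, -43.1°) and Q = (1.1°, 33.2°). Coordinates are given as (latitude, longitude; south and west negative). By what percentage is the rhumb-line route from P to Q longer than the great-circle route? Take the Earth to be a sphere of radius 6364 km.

Great circle: σ = 1.5090 rad → d_gc = Rσ = 9603.3 km
Rhumb: Δφ = +1.2462, Δλ = +1.3317, Δψ = +1.7700, q = Δφ/Δψ = 0.7040 → d_rh = R√(Δφ²+q²Δλ²) = 9924.4 km
Excess = (9924.4 − 9603.3) / 9603.3 = 321.1 / 9603.3 = 3.34% ≈ 3.3%

3.3%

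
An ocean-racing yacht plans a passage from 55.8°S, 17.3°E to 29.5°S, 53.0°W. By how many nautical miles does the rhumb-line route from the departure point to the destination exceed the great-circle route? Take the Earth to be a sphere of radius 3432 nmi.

Great circle: cos σ = sin φ₁ sin φ₂ + cos φ₁ cos φ₂ cos Δλ,  σ = 0.9616 rad → d_gc = 3300.3 nmi
Rhumb line: Δψ = +0.6396, q = Δφ/Δψ = 0.7177, d_rh = R√(Δφ²+q²Δλ²) = 3408.2 nmi
Excess = 3408.2 − 3300.3 = 107.9 ≈ 108 nmi

108 nmi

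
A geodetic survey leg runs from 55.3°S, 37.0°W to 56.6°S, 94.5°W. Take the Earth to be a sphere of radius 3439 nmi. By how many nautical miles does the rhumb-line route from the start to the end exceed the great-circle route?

Great circle: cos σ = sin φ₁ sin φ₂ + cos φ₁ cos φ₂ cos Δλ,  σ = 0.5457 rad → d_gc = 1876.8 nmi
Rhumb line: Δψ = -0.0405, q = Δφ/Δψ = 0.5599, d_rh = R√(Δφ²+q²Δλ²) = 1933.8 nmi
Excess = 1933.8 − 1876.8 = 57.0 ≈ 57 nmi

57 nmi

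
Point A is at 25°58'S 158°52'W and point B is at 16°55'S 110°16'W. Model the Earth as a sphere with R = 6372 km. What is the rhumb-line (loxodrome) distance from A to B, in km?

Rhumb course C = atan2(Δλ, Δψ) with Δψ = ln[tan(π/4+φ₂/2)/tan(π/4+φ₁/2)] = +0.1699, Δλ = +0.8482 → C = 78.67°
d = R·|Δφ| / |cos C| = 6372·0.15795 / 0.19643 = 5124 km

5124 km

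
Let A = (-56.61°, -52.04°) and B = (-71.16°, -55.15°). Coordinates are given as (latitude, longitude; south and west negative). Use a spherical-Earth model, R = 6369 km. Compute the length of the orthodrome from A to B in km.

1624 km

cos σ = sin φ₁ sin φ₂ + cos φ₁ cos φ₂ cos Δλ
      = sin(-56.61°)sin(-71.16°) + cos(-56.61°)cos(-71.16°)cos(-3.11°) = 0.9677
σ = 14.610° → d = Rσ = 6369·0.25499 = 1624 km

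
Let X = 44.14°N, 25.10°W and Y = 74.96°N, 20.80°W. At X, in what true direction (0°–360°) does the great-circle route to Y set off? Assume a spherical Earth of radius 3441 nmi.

2.2°

N = sin Δλ·cos φ₂ = +0.0195;  D = cos φ₁ sin φ₂ − sin φ₁ cos φ₂ cos Δλ = +0.5129
initial course = atan2(N, D) = 2.17°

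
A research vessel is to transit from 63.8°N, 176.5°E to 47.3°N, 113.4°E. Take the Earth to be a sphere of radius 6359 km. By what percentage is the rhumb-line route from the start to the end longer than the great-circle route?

3.7%

Great circle: σ = 0.6520 rad → d_gc = Rσ = 4146.1 km
Rhumb: Δφ = -0.2880, Δλ = -1.1013, Δψ = -0.5186, q = Δφ/Δψ = 0.5553 → d_rh = R√(Δφ²+q²Δλ²) = 4298.2 km
Excess = (4298.2 − 4146.1) / 4146.1 = 152.1 / 4146.1 = 3.67% ≈ 3.7%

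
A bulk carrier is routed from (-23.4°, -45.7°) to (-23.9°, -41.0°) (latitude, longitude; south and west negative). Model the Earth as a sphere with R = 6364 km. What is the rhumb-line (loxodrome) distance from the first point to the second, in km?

Rhumb course C = atan2(Δλ, Δψ) with Δψ = ln[tan(π/4+φ₂/2)/tan(π/4+φ₁/2)] = -0.0095, Δλ = +0.0820 → C = 96.62°
d = R·|Δφ| / |cos C| = 6364·0.00873 / 0.11536 = 481 km

481 km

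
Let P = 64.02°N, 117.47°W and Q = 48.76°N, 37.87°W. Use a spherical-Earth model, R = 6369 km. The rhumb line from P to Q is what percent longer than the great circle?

6.2%

Great circle: σ = 0.7553 rad → d_gc = Rσ = 4810.2 km
Rhumb: Δφ = -0.2663, Δλ = +1.3893, Δψ = -0.4893, q = Δφ/Δψ = 0.5444 → d_rh = R√(Δφ²+q²Δλ²) = 5106.7 km
Excess = (5106.7 − 4810.2) / 4810.2 = 296.5 / 4810.2 = 6.16% ≈ 6.2%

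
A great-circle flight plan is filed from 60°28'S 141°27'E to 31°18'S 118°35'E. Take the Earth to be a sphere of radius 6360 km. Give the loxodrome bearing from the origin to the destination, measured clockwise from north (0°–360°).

Meridional parts: M(φ₁)=-1.3334, M(φ₂)=-0.5757 → ΔM = +0.7577;  Δλ = -0.3991 rad
tan C = Δλ / ΔM = -0.5267 → C = 332.22°

332.2°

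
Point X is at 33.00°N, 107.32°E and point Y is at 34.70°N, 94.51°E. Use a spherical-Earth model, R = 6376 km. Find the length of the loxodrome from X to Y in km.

1199 km

Δψ = ln[tan(π/4+φ₂/2)/tan(π/4+φ₁/2)] = +0.0357;  Δφ = +0.0297 rad,  Δλ = -0.2236 rad
q = Δφ/Δψ = 0.8304
d = R·√(Δφ² + q²Δλ²) = 6376·0.18802 = 1199 km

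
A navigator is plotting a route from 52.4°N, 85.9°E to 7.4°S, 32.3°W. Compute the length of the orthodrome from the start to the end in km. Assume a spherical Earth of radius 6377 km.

cos σ = sin φ₁ sin φ₂ + cos φ₁ cos φ₂ cos Δλ
      = sin(52.40°)sin(-7.40°) + cos(52.40°)cos(-7.40°)cos(-118.20°) = -0.3880
σ = 112.828° → d = Rσ = 6377·1.96922 = 12558 km

12558 km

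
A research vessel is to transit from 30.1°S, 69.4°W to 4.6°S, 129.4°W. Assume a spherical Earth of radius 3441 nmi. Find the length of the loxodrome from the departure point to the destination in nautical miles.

3734 nmi

Rhumb course C = atan2(Δλ, Δψ) with Δψ = ln[tan(π/4+φ₂/2)/tan(π/4+φ₁/2)] = +0.4710, Δλ = -1.0472 → C = 294.21°
d = R·|Δφ| / |cos C| = 3441·0.44506 / 0.41016 = 3734 nmi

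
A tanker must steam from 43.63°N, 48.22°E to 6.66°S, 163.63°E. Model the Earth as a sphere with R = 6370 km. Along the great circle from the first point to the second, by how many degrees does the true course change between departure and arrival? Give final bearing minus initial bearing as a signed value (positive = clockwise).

+58.0°

At departure: θ₁ = atan2(sin Δλ cos φ₂, cos φ₁ sin φ₂ − sin φ₁ cos φ₂ cos Δλ) = 76.82°
At arrival: θ₂ = atan2(sin Δλ cos φ₁, −cos φ₂ sin φ₁ + sin φ₂ cos φ₁ cos Δλ) = 134.80°
Δθ = θ₂ − θ₁ = +58.0°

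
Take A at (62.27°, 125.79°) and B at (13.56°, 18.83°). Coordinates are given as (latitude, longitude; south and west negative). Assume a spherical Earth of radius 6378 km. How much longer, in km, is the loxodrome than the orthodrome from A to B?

Great circle: cos σ = sin φ₁ sin φ₂ + cos φ₁ cos φ₂ cos Δλ,  σ = 1.4951 rad → d_gc = 9535.98 km
Rhumb line: Δψ = -1.1602, q = Δφ/Δψ = 0.7328, d_rh = R√(Δφ²+q²Δλ²) = 10272.52 km
Excess = 10272.52 − 9535.98 = 736.54 ≈ 737 km

737 km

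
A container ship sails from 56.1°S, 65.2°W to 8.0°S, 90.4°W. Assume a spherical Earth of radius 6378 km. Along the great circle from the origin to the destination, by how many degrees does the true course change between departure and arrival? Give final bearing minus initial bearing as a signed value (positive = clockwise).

+14.8°

Initial bearing θ₁ = atan2(sin Δλ cos φ₂, cos φ₁ sin φ₂ − sin φ₁ cos φ₂ cos Δλ) = 327.67°
Final bearing θ₂ = (initial bearing from the destination back to the start) + 180° = 342.47°
Δθ = θ₂ − θ₁ = +14.8°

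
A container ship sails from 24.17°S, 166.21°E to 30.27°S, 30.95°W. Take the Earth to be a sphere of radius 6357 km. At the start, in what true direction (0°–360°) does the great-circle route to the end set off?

N = sin Δλ·cos φ₂ = +0.2548;  D = cos φ₁ sin φ₂ − sin φ₁ cos φ₂ cos Δλ = -0.7978
initial course = atan2(N, D) = 162.29°

162.3°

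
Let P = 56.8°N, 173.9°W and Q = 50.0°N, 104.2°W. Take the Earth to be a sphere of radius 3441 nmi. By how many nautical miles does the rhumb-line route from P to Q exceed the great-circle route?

104 nmi

Great circle: cos σ = sin φ₁ sin φ₂ + cos φ₁ cos φ₂ cos Δλ,  σ = 0.7027 rad → d_gc = 2417.9 nmi
Rhumb line: Δψ = -0.1996, q = Δφ/Δψ = 0.5946, d_rh = R√(Δφ²+q²Δλ²) = 2522.3 nmi
Excess = 2522.3 − 2417.9 = 104.4 ≈ 104 nmi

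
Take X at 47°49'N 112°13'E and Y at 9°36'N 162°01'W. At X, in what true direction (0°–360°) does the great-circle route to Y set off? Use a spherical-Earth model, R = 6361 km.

86.6°

θ = atan2( sin Δλ·cos φ₂ ,  cos φ₁ sin φ₂ − sin φ₁ cos φ₂ cos Δλ )
  = atan2(+0.9833, +0.0581) = 86.62°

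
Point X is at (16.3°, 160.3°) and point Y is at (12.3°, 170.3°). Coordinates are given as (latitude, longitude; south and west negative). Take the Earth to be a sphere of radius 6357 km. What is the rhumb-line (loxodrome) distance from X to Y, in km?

1163 km

Δψ = ln[tan(π/4+φ₂/2)/tan(π/4+φ₁/2)] = -0.0721;  Δφ = -0.0698 rad,  Δλ = +0.1745 rad
q = Δφ/Δψ = 0.9688
d = R·√(Δφ² + q²Δλ²) = 6357·0.18293 = 1163 km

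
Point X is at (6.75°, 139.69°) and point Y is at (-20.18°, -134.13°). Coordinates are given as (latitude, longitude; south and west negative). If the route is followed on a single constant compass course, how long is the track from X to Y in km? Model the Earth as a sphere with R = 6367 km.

9885 km

Δψ = ln[tan(π/4+φ₂/2)/tan(π/4+φ₁/2)] = -0.4778;  Δφ = -0.4700 rad,  Δλ = +1.5041 rad
q = Δφ/Δψ = 0.9837
d = R·√(Δφ² + q²Δλ²) = 6367·1.55246 = 9885 km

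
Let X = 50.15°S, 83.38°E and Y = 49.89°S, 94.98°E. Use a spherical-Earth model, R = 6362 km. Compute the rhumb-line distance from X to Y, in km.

828 km

Δψ = ln[tan(π/4+φ₂/2)/tan(π/4+φ₁/2)] = +0.0071;  Δφ = +0.0045 rad,  Δλ = +0.2025 rad
q = Δφ/Δψ = 0.6425
d = R·√(Δφ² + q²Δλ²) = 6362·0.13016 = 828 km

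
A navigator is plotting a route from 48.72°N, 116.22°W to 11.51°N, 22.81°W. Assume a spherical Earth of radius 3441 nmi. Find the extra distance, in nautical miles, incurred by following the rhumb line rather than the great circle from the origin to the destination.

189 nmi

Great circle: cos σ = sin φ₁ sin φ₂ + cos φ₁ cos φ₂ cos Δλ,  σ = 1.4591 rad → d_gc = 5020.6 nmi
Rhumb line: Δψ = -0.7741, q = Δφ/Δψ = 0.8389, d_rh = R√(Δφ²+q²Δλ²) = 5209.9 nmi
Excess = 5209.9 − 5020.6 = 189.3 ≈ 189 nmi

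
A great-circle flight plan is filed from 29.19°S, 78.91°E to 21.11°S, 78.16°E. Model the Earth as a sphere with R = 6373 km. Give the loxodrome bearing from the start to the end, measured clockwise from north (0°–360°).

355.2°

Δψ = ln[tan(π/4+φ₂/2)/tan(π/4+φ₁/2)] = +0.1560
Δλ = -0.0131 rad (taken the short way round)
course = atan2(Δλ, Δψ) = 355.20°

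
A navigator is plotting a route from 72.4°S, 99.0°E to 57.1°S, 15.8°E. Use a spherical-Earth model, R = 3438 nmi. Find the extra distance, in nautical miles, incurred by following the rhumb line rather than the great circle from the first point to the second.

Great circle: cos σ = sin φ₁ sin φ₂ + cos φ₁ cos φ₂ cos Δλ,  σ = 0.6098 rad → d_gc = 2096.5 nmi
Rhumb line: Δψ = +0.6457, q = Δφ/Δψ = 0.4136, d_rh = R√(Δφ²+q²Δλ²) = 2259.6 nmi
Excess = 2259.6 − 2096.5 = 163.1 ≈ 163 nmi

163 nmi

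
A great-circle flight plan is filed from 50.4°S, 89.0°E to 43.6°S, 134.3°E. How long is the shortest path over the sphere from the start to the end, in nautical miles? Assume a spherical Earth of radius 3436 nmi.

cos σ = sin φ₁ sin φ₂ + cos φ₁ cos φ₂ cos Δλ
      = sin(-50.40°)sin(-43.60°) + cos(-50.40°)cos(-43.60°)cos(45.30°) = 0.8561
σ = 31.124° → d = Rσ = 3436·0.54322 = 1866 nmi

1866 nmi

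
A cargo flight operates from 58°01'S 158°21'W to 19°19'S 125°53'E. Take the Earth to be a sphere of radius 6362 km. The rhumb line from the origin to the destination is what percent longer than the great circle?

Great circle: σ = 1.1555 rad → d_gc = Rσ = 7351.2 km
Rhumb: Δφ = +0.6754, Δλ = -1.3224, Δψ = +0.9060, q = Δφ/Δψ = 0.7455 → d_rh = R√(Δφ²+q²Δλ²) = 7602.9 km
Excess = (7602.9 − 7351.2) / 7351.2 = 251.7 / 7351.2 = 3.42% ≈ 3.4%

3.4%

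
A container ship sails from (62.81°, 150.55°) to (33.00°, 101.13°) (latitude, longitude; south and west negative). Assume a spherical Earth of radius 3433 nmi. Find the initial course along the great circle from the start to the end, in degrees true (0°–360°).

N = sin Δλ·cos φ₂ = -0.6370;  D = cos φ₁ sin φ₂ − sin φ₁ cos φ₂ cos Δλ = -0.2364
initial course = atan2(N, D) = 249.64°

249.6°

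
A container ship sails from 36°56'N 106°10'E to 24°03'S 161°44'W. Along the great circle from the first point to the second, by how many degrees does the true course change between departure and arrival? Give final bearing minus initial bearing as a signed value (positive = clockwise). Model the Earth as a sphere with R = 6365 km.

Initial bearing θ₁ = atan2(sin Δλ cos φ₂, cos φ₁ sin φ₂ − sin φ₁ cos φ₂ cos Δλ) = 108.52°
Final bearing θ₂ = (initial bearing from the destination back to the start) + 180° = 123.90°
Δθ = θ₂ − θ₁ = +15.4°

+15.4°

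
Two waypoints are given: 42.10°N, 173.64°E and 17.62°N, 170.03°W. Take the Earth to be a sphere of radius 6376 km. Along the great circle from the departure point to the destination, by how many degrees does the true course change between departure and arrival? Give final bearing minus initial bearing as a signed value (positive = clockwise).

At departure: θ₁ = atan2(sin Δλ cos φ₂, cos φ₁ sin φ₂ − sin φ₁ cos φ₂ cos Δλ) = 145.41°
At arrival: θ₂ = atan2(sin Δλ cos φ₁, −cos φ₂ sin φ₁ + sin φ₂ cos φ₁ cos Δλ) = 153.77°
Δθ = θ₂ − θ₁ = +8.4°

+8.4°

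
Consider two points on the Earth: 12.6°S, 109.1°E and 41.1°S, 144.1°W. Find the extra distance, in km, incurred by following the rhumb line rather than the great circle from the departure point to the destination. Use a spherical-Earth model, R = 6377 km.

451 km

Great circle: cos σ = sin φ₁ sin φ₂ + cos φ₁ cos φ₂ cos Δλ,  σ = 1.6400 rad → d_gc = 10458.3 km
Rhumb line: Δψ = -0.5665, q = Δφ/Δψ = 0.8781, d_rh = R√(Δφ²+q²Δλ²) = 10909.2 km
Excess = 10909.2 − 10458.3 = 450.9 ≈ 451 km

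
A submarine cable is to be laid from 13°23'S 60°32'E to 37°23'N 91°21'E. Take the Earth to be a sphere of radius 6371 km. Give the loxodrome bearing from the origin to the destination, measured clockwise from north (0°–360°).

29.8°

Meridional parts: M(φ₁)=-0.2357, M(φ₂)=+0.7044 → ΔM = +0.9401;  Δλ = +0.5379 rad
tan C = Δλ / ΔM = +0.5721 → C = 29.77°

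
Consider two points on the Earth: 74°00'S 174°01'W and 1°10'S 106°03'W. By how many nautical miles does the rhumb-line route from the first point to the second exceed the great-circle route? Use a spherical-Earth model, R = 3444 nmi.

Great circle: cos σ = sin φ₁ sin φ₂ + cos φ₁ cos φ₂ cos Δλ,  σ = 1.4475 rad → d_gc = 4985.3 nmi
Rhumb line: Δψ = +1.9419, q = Δφ/Δψ = 0.6546, d_rh = R√(Δφ²+q²Δλ²) = 5130.2 nmi
Excess = 5130.2 − 4985.3 = 144.9 ≈ 145 nmi

145 nmi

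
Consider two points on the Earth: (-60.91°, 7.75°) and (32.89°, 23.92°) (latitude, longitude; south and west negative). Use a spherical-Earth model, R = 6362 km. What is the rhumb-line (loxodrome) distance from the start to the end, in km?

Rhumb course C = atan2(Δλ, Δψ) with Δψ = ln[tan(π/4+φ₂/2)/tan(π/4+φ₁/2)] = +1.9576, Δλ = +0.2822 → C = 8.20°
d = R·|Δφ| / |cos C| = 6362·1.63712 / 0.98977 = 10523 km

10523 km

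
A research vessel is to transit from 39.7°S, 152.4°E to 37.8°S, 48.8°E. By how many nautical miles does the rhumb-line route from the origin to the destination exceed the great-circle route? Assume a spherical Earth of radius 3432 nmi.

312 nmi

Great circle: cos σ = sin φ₁ sin φ₂ + cos φ₁ cos φ₂ cos Δλ,  σ = 1.3196 rad → d_gc = 4528.9 nmi
Rhumb line: Δψ = +0.0425, q = Δφ/Δψ = 0.7798, d_rh = R√(Δφ²+q²Δλ²) = 4840.5 nmi
Excess = 4840.5 − 4528.9 = 311.6 ≈ 312 nmi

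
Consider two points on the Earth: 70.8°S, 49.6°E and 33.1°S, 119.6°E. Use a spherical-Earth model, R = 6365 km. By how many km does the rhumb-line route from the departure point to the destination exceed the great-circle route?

Great circle: cos σ = sin φ₁ sin φ₂ + cos φ₁ cos φ₂ cos Δλ,  σ = 0.9148 rad → d_gc = 5822.7 km
Rhumb line: Δψ = +1.1642, q = Δφ/Δψ = 0.5652, d_rh = R√(Δφ²+q²Δλ²) = 6070.9 km
Excess = 6070.9 − 5822.7 = 248.2 ≈ 248 km

248 km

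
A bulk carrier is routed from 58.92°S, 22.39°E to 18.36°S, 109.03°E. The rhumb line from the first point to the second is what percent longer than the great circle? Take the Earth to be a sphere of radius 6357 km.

4.7%

Great circle: σ = 1.2677 rad → d_gc = Rσ = 8058.7 km
Rhumb: Δφ = +0.7079, Δλ = +1.5122, Δψ = +0.9538, q = Δφ/Δψ = 0.7422 → d_rh = R√(Δφ²+q²Δλ²) = 8435.3 km
Excess = (8435.3 − 8058.7) / 8058.7 = 376.6 / 8058.7 = 4.67% ≈ 4.7%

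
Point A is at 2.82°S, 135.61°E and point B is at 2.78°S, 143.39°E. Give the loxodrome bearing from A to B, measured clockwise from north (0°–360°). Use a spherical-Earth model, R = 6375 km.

89.7°

Δψ = ln[tan(π/4+φ₂/2)/tan(π/4+φ₁/2)] = +0.0007
Δλ = +0.1358 rad (taken the short way round)
course = atan2(Δλ, Δψ) = 89.71°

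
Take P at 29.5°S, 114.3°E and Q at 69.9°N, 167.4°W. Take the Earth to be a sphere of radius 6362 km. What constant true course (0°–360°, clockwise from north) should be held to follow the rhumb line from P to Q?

31.1°

Meridional parts: M(φ₁)=-0.5393, M(φ₂)=+1.7303 → ΔM = +2.2696;  Δλ = +1.3666 rad
tan C = Δλ / ΔM = +0.6021 → C = 31.05°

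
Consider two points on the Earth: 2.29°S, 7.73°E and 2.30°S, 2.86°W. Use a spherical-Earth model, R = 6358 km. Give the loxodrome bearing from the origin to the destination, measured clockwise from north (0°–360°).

Δψ = ln[tan(π/4+φ₂/2)/tan(π/4+φ₁/2)] = -0.0002
Δλ = -0.1848 rad (taken the short way round)
course = atan2(Δλ, Δψ) = 269.95°

269.9°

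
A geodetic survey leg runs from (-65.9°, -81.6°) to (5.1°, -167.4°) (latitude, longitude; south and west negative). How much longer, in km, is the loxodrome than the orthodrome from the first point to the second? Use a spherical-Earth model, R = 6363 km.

Great circle: cos σ = sin φ₁ sin φ₂ + cos φ₁ cos φ₂ cos Δλ,  σ = 1.6222 rad → d_gc = 10321.9 km
Rhumb line: Δψ = +1.6334, q = Δφ/Δψ = 0.7587, d_rh = R√(Δφ²+q²Δλ²) = 10697.1 km
Excess = 10697.1 − 10321.9 = 375.2 ≈ 375 km

375 km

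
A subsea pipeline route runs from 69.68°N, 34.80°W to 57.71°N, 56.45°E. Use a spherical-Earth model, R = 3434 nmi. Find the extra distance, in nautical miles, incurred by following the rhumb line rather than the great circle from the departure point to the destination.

Great circle: cos σ = sin φ₁ sin φ₂ + cos φ₁ cos φ₂ cos Δλ,  σ = 0.6621 rad → d_gc = 2273.67 nmi
Rhumb line: Δψ = -0.4796, q = Δφ/Δψ = 0.4356, d_rh = R√(Δφ²+q²Δλ²) = 2488.19 nmi
Excess = 2488.19 − 2273.67 = 214.52 ≈ 215 nmi

215 nmi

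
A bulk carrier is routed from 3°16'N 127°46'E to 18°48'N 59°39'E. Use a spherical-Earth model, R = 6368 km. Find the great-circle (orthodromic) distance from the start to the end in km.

Haversine: a = sin²(Δφ/2)+cos φ₁ cos φ₂ sin²(Δλ/2) = 0.31469;  σ = 2·atan2(√a,√(1−a))
σ = 68.246° → d = Rσ = 6368·1.19112 = 7585 km

7585 km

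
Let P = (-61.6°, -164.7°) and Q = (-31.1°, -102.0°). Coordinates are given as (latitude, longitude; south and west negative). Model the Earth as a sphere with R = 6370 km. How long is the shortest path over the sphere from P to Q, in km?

Haversine: a = sin²(Δφ/2)+cos φ₁ cos φ₂ sin²(Δλ/2) = 0.17942;  σ = 2·atan2(√a,√(1−a))
σ = 50.122° → d = Rσ = 6370·0.87479 = 5572 km

5572 km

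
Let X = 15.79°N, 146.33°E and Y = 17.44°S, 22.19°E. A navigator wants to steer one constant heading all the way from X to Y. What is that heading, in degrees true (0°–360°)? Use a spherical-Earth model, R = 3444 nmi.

Meridional parts: M(φ₁)=+0.2791, M(φ₂)=-0.3092 → ΔM = -0.5883;  Δλ = -2.1667 rad
tan C = Δλ / ΔM = +3.6826 → C = 254.81°

254.8°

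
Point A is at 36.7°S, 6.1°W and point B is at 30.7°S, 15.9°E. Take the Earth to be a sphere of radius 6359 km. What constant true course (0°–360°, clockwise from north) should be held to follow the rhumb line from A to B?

71.8°

Δψ = ln[tan(π/4+φ₂/2)/tan(π/4+φ₁/2)] = +0.1260
Δλ = +0.3840 rad (taken the short way round)
course = atan2(Δλ, Δψ) = 71.84°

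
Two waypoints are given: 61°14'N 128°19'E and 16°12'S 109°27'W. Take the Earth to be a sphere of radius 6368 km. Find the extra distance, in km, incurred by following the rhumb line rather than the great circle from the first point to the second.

809 km

Great circle: cos σ = sin φ₁ sin φ₂ + cos φ₁ cos φ₂ cos Δλ,  σ = 2.0841 rad → d_gc = 13271.5 km
Rhumb line: Δψ = -1.6474, q = Δφ/Δψ = 0.8204, d_rh = R√(Δφ²+q²Δλ²) = 14080.9 km
Excess = 14080.9 − 13271.5 = 809.4 ≈ 809 km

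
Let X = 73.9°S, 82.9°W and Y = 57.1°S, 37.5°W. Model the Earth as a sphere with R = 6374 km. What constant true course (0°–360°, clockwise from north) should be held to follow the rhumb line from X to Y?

Δψ = ln[tan(π/4+φ₂/2)/tan(π/4+φ₁/2)] = +0.7361
Δλ = +0.7924 rad (taken the short way round)
course = atan2(Δλ, Δψ) = 47.11°

47.1°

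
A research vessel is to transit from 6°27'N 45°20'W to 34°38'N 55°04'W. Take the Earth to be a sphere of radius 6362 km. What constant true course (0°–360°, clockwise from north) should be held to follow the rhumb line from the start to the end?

Meridional parts: M(φ₁)=+0.1128, M(φ₂)=+0.6450 → ΔM = +0.5322;  Δλ = -0.1699 rad
tan C = Δλ / ΔM = -0.3192 → C = 342.30°

342.3°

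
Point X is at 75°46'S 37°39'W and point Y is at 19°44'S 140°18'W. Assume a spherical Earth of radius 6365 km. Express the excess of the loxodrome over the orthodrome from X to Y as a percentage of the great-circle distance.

9.1%

Great circle: σ = 1.2905 rad → d_gc = Rσ = 8214.3 km
Rhumb: Δφ = +0.9780, Δλ = -1.7916, Δψ = +1.7292, q = Δφ/Δψ = 0.5656 → d_rh = R√(Δφ²+q²Δλ²) = 8963.3 km
Excess = (8963.3 − 8214.3) / 8214.3 = 749.0 / 8214.3 = 9.12% ≈ 9.1%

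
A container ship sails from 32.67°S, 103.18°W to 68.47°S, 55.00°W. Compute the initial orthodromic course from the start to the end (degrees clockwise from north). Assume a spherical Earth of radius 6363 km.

N = sin Δλ·cos φ₂ = +0.2735;  D = cos φ₁ sin φ₂ − sin φ₁ cos φ₂ cos Δλ = -0.6510
initial course = atan2(N, D) = 157.21°

157.2°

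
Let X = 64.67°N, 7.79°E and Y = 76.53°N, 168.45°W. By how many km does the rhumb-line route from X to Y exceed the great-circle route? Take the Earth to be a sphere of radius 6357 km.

Great circle: cos σ = sin φ₁ sin φ₂ + cos φ₁ cos φ₂ cos Δλ,  σ = 0.6768 rad → d_gc = 4302.7 km
Rhumb line: Δψ = +0.6434, q = Δφ/Δψ = 0.3217, d_rh = R√(Δφ²+q²Δλ²) = 6427.3 km
Excess = 6427.3 − 4302.7 = 2124.6 ≈ 2125 km

2125 km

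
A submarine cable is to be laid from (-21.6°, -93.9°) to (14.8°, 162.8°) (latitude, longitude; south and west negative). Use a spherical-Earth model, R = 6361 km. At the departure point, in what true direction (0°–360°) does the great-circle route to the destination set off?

279.4°

θ = atan2( sin Δλ·cos φ₂ ,  cos φ₁ sin φ₂ − sin φ₁ cos φ₂ cos Δλ )
  = atan2(-0.9409, +0.1556) = 279.39°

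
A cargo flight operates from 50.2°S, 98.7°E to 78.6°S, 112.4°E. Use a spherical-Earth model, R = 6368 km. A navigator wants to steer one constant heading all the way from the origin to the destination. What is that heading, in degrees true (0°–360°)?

Meridional parts: M(φ₁)=-1.0161, M(φ₂)=-2.3045 → ΔM = -1.2883;  Δλ = +0.2391 rad
tan C = Δλ / ΔM = -0.1856 → C = 169.49°

169.5°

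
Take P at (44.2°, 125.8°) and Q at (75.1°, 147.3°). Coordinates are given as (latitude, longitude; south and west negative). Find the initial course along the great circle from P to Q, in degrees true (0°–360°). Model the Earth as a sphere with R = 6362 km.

θ = atan2( sin Δλ·cos φ₂ ,  cos φ₁ sin φ₂ − sin φ₁ cos φ₂ cos Δλ )
  = atan2(+0.0942, +0.5260) = 10.16°

10.2°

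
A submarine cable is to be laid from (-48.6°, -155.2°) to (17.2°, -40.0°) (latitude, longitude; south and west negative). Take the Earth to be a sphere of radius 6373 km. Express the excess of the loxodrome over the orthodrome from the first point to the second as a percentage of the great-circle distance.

Great circle: σ = 2.0838 rad → d_gc = Rσ = 13280.0 km
Rhumb: Δφ = +1.1484, Δλ = +2.0106, Δψ = +1.2780, q = Δφ/Δψ = 0.8986 → d_rh = R√(Δφ²+q²Δλ²) = 13643.6 km
Excess = (13643.6 − 13280.0) / 13280.0 = 363.6 / 13280.0 = 2.74% ≈ 2.7%

2.7%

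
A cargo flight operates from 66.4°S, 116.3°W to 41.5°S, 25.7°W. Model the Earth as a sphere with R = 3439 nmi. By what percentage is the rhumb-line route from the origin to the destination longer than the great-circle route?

7.8%

Great circle: σ = 0.9222 rad → d_gc = Rσ = 3171.5 nmi
Rhumb: Δφ = +0.4346, Δλ = +1.5813, Δψ = +0.7684, q = Δφ/Δψ = 0.5656 → d_rh = R√(Δφ²+q²Δλ²) = 3419.6 nmi
Excess = (3419.6 − 3171.5) / 3171.5 = 248.1 / 3171.5 = 7.82% ≈ 7.8%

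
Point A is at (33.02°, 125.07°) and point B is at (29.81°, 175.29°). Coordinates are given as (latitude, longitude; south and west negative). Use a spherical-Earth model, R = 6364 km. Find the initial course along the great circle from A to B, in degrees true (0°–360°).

80.3°

θ = atan2( sin Δλ·cos φ₂ ,  cos φ₁ sin φ₂ − sin φ₁ cos φ₂ cos Δλ )
  = atan2(+0.6668, +0.1143) = 80.27°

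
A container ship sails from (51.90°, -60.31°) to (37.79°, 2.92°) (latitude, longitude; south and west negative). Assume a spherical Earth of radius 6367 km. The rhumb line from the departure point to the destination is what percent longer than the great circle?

2.8%

Great circle: σ = 0.7928 rad → d_gc = Rσ = 5047.9 km
Rhumb: Δφ = -0.2463, Δλ = +1.1036, Δψ = -0.3500, q = Δφ/Δψ = 0.7036 → d_rh = R√(Δφ²+q²Δλ²) = 5186.8 km
Excess = (5186.8 − 5047.9) / 5047.9 = 138.9 / 5047.9 = 2.752% ≈ 2.8%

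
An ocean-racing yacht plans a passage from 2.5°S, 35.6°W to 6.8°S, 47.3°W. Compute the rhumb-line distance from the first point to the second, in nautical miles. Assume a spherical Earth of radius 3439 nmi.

Rhumb course C = atan2(Δλ, Δψ) with Δψ = ln[tan(π/4+φ₂/2)/tan(π/4+φ₁/2)] = -0.0753, Δλ = -0.2042 → C = 249.75°
d = R·|Δφ| / |cos C| = 3439·0.07505 / 0.34604 = 746 nmi

746 nmi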